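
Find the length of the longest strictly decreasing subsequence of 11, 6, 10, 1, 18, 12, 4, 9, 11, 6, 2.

5

Let dp[i] be the longest decreasing subsequence ending at position i. Then dp = [1, 2, 2, 3, 1, 2, 3, 3, 3, 4, 5].
The maximum is 5; one witness is 11, 10, 9, 6, 2 at positions 1,3,8,10,11.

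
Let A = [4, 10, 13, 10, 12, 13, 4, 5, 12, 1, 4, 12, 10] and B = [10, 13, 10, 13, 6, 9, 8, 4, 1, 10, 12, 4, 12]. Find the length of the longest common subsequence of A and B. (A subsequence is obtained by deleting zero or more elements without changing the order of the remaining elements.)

A longest common subsequence is 10, 13, 10, 13, 4, 12, 4, 12 (length 8); the LCS DP confirms no longer common subsequence exists.

8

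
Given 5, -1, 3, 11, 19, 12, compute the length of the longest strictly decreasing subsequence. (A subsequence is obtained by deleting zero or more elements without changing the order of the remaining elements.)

2

One longest decreasing subsequence is 5, -1 (positions 1,2), of length 2; no longer one exists.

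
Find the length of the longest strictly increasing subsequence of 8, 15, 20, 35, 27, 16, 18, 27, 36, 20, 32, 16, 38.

Let dp[i] be the longest increasing subsequence ending at position i. Then dp = [1, 2, 3, 4, 4, 3, 4, 5, 6, 5, 6, 3, 7].
The maximum is 7; one witness is 8, 15, 16, 18, 27, 36, 38 at positions 1,2,6,7,8,9,13.

7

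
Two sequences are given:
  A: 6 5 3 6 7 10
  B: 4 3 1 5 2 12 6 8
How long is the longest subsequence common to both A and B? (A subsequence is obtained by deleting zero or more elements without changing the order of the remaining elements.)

Backtracking the LCS table gives one alignment: 5 (A2,B4) → 6 (A4,B7).
So the longest common subsequence has length 2.

2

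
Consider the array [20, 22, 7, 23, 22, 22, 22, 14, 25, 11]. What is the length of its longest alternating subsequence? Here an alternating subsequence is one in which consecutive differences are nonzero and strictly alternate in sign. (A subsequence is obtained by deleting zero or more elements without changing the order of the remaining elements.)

7

Track the best alternating length ending on an up-step vs a down-step at each position: up/down = 1/1, 2/1, 1/3, 4/1, 4/5, 4/5, 4/5, 4/5, 6/1, 4/7.
The maximum over both is 7; one such subsequence is 20, 22, 7, 23, 22, 25, 11.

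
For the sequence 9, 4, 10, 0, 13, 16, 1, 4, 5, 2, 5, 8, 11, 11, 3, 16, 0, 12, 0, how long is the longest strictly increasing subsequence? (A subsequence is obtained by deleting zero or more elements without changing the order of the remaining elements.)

One longest increasing subsequence is 0, 1, 4, 5, 8, 11, 16 (positions 4,7,8,9,12,13,16), of length 7; no longer one exists.

7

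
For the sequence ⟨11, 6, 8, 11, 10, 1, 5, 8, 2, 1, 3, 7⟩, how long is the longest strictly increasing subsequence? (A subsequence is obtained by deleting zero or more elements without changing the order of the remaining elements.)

4

Let dp[i] be the longest increasing subsequence ending at position i. Then dp = [1, 1, 2, 3, 3, 1, 2, 3, 2, 1, 3, 4].
The maximum is 4; one witness is 1, 2, 3, 7 at positions 6,9,11,12.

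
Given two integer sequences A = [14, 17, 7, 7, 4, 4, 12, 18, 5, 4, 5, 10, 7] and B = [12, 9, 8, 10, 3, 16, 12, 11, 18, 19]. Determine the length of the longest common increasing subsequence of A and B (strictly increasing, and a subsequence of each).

A longest common strictly increasing subsequence is 12, 18 (length 2); it appears in order in both A and B, and no longer such subsequence exists.

2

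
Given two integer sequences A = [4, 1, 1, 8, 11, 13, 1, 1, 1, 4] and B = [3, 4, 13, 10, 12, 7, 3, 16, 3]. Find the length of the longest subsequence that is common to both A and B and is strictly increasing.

2

A longest common strictly increasing subsequence is 4, 13 (length 2); it appears in order in both A and B, and no longer such subsequence exists.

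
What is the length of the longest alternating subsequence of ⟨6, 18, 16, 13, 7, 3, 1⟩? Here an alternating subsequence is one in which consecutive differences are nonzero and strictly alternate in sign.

A longest alternating subsequence is 6, 18, 16 (positions 1,2,3); its 2 consecutive differences strictly alternate in sign, and length 3 is optimal.

3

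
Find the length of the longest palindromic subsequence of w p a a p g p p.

5

One longest palindromic subsequence is ppgpp (positions 2,5,6,7,8); it reads the same forward and backward, and the interval DP gives dp[1][8] = 5.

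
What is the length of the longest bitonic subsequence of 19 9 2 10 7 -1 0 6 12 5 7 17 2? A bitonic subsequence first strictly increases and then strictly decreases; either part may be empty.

6

Let inc[i] be the LIS ending at i and dec[i] the longest strictly decreasing subsequence starting at i. inc = [1, 1, 1, 2, 2, 1, 2, 3, 4, 3, 4, 5, 3], dec = [6, 5, 2, 5, 4, 1, 1, 3, 3, 2, 2, 2, 1].
max_i inc[i]+dec[i]−1 = 6, with one witness 19, 10, 7, 6, 5, 2.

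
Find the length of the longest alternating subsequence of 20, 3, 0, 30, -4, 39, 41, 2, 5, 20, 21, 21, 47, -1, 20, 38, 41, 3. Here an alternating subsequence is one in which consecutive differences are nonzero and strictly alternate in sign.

A longest alternating subsequence is 20, 3, 30, -4, 39, 2, 5, -1, 20, 3 (positions 1,2,4,5,6,8,9,14,15,18); its 9 consecutive differences strictly alternate in sign, and length 10 is optimal.

10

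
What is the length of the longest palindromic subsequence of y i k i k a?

3

Using dp[i][j] = 2 + dp[i+1][j−1] if the ends match, else max(dp[i+1][j], dp[i][j−1]):
dp[1][6] = 3. A witness is kik at positions 3,4,5.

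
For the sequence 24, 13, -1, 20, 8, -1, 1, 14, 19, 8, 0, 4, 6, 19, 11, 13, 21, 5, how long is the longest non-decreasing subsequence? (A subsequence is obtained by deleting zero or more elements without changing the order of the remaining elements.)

Let dp[i] be the longest non-decreasing subsequence ending at position i. Then dp = [1, 1, 1, 2, 2, 2, 3, 4, 5, 4, 3, 4, 5, 6, 6, 7, 8, 5].
The maximum is 8; one witness is -1, -1, 1, 4, 6, 11, 13, 21 at positions 3,6,7,12,13,15,16,17.

8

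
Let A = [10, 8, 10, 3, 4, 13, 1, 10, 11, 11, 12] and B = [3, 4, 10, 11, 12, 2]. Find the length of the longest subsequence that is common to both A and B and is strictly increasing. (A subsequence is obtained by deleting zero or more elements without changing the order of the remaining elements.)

5

A longest common strictly increasing subsequence is 3, 4, 10, 11, 12 (length 5); it appears in order in both A and B, and no longer such subsequence exists.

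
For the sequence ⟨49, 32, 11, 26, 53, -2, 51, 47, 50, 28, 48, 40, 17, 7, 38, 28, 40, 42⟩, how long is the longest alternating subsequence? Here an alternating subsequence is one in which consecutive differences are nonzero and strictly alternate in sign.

13

Track the best alternating length ending on an up-step vs a down-step at each position: up/down = 1/1, 1/2, 1/2, 3/2, 3/1, 1/4, 5/4, 5/6, 7/6, 5/8, 9/8, 9/10, 5/10, 5/10, 11/10, 11/12, 13/10, 13/10.
The maximum over both is 13; one such subsequence is 49, 11, 26, -2, 51, 47, 50, 28, 48, 17, 38, 28, 40.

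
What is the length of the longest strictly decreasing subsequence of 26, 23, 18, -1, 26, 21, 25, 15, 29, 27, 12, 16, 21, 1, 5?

6

One longest decreasing subsequence is 26, 23, 18, 15, 12, 1 (positions 1,2,3,8,11,14), of length 6; no longer one exists.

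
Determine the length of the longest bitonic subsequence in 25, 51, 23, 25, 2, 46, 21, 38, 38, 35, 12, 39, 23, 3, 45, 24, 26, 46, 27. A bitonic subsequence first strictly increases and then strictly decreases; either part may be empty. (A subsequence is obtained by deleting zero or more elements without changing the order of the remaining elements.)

One longest bitonic subsequence is 25, 51, 46, 38, 35, 23, 3 (positions 1,2,6,9,10,13,14): it rises to 51 then falls. Length 7 is optimal.

7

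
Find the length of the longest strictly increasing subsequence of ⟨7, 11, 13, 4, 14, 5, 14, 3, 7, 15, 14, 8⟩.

5

Let dp[i] be the longest increasing subsequence ending at position i. Then dp = [1, 2, 3, 1, 4, 2, 4, 1, 3, 5, 4, 4].
The maximum is 5; one witness is 7, 11, 13, 14, 15 at positions 1,2,3,5,10.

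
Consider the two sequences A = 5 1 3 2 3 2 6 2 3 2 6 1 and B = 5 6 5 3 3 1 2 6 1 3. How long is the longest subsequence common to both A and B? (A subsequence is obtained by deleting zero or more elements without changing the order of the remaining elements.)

6

Backtracking the LCS table gives one alignment: 5 (A1,B3) → 3 (A3,B4) → 3 (A5,B5) → 2 (A6,B7) → 6 (A7,B8) → 3 (A9,B10).
So the longest common subsequence has length 6.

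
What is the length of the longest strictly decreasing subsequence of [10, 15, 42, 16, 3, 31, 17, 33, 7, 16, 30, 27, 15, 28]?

5

Scanning left to right, the best length ending at each element is: 10→1, 15→1, 42→1, 16→2, 3→3, 31→2, 17→3, 33→2, 7→4, 16→4, 30→3, 27→4, 15→5, 28→4.
So the longest decreasing subsequence has length 5, e.g. 42, 31, 17, 16, 15.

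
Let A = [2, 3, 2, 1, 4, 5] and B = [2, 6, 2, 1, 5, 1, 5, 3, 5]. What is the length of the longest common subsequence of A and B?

Backtracking the LCS table gives one alignment: 2 (A1,B1) → 2 (A3,B3) → 1 (A4,B6) → 5 (A6,B9).
So the longest common subsequence has length 4.

4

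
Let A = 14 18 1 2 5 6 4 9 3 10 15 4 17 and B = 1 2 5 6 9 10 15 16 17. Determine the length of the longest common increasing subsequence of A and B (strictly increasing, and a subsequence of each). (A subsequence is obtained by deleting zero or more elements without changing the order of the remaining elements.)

For each value that appears in both, track the longest common increasing run ending there.
The best achievable length is 8; one witness is 1, 2, 5, 6, 9, 10, 15, 17 (A-positions 3,4,5,6,8,10,11,13, B-positions 1,2,3,4,5,6,7,9).

8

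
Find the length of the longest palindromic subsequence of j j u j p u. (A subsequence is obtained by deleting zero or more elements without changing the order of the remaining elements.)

3

Using dp[i][j] = 2 + dp[i+1][j−1] if the ends match, else max(dp[i+1][j], dp[i][j−1]):
dp[1][6] = 3. A witness is upu at positions 3,5,6.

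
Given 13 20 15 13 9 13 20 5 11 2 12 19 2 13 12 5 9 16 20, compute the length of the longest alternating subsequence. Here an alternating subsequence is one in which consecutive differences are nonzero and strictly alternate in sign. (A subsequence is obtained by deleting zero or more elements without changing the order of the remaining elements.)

Track the best alternating length ending on an up-step vs a down-step at each position: up/down = 1/1, 2/1, 2/3, 1/3, 1/3, 4/3, 4/1, 1/5, 6/5, 1/7, 8/5, 8/5, 1/9, 10/9, 10/11, 10/11, 12/11, 12/9, 12/1.
The maximum over both is 12; one such subsequence is 13, 20, 9, 13, 5, 11, 2, 12, 2, 13, 5, 9.

12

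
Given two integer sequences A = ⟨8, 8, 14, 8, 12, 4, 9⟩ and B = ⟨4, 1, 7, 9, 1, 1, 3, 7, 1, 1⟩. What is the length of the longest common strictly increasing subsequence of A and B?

A longest common strictly increasing subsequence is 4, 9 (length 2); it appears in order in both A and B, and no longer such subsequence exists.

2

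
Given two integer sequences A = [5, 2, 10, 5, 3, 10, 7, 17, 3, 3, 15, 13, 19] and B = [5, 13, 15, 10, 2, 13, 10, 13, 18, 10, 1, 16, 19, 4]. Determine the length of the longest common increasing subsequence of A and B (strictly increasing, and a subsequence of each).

For each value that appears in both, track the longest common increasing run ending there.
The best achievable length is 4; one witness is 5, 10, 13, 19 (A-positions 1,3,12,13, B-positions 1,4,6,13).

4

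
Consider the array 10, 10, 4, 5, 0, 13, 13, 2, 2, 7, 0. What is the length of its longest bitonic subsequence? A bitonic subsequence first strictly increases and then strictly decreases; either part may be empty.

5

Let inc[i] be the LIS ending at i and dec[i] the longest strictly decreasing subsequence starting at i. inc = [1, 1, 1, 2, 1, 3, 3, 2, 2, 3, 1], dec = [4, 4, 3, 3, 1, 3, 3, 2, 2, 2, 1].
max_i inc[i]+dec[i]−1 = 5, with one witness 4, 5, 13, 7, 0.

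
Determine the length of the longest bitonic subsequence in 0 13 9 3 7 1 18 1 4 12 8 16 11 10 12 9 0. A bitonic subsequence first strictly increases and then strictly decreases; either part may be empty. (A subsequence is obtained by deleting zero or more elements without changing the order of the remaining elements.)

9

One longest bitonic subsequence is 0, 3, 7, 18, 16, 11, 10, 9, 0 (positions 1,4,5,7,12,13,14,16,17): it rises to 18 then falls. Length 9 is optimal.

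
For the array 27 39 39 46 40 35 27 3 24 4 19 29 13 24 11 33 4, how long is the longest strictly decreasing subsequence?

Let dp[i] be the longest decreasing subsequence ending at position i. Then dp = [1, 1, 1, 1, 2, 3, 4, 5, 5, 6, 6, 4, 7, 5, 8, 4, 9].
The maximum is 9; one witness is 46, 40, 35, 27, 24, 19, 13, 11, 4 at positions 4,5,6,7,9,11,13,15,17.

9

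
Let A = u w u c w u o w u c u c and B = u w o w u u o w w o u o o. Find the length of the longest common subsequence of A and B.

7

A longest common subsequence is uwuuowu (length 7); the LCS DP confirms no longer common subsequence exists.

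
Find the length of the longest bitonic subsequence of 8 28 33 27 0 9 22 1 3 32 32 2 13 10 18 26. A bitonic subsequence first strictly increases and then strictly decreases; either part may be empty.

Let inc[i] be the LIS ending at i and dec[i] the longest strictly decreasing subsequence starting at i. inc = [1, 2, 3, 2, 1, 2, 3, 2, 3, 4, 4, 3, 4, 4, 5, 6], dec = [3, 5, 5, 4, 1, 3, 3, 1, 2, 3, 3, 1, 2, 1, 1, 1].
max_i inc[i]+dec[i]−1 = 7, with one witness 8, 28, 33, 27, 22, 13, 10.

7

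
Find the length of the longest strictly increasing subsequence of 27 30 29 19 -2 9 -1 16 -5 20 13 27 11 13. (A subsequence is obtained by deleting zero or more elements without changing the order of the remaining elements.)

Scanning left to right, the best length ending at each element is: 27→1, 30→2, 29→2, 19→1, -2→1, 9→2, -1→2, 16→3, -5→1, 20→4, 13→3, 27→5, 11→3, 13→4.
So the longest increasing subsequence has length 5, e.g. -2, 9, 16, 20, 27.

5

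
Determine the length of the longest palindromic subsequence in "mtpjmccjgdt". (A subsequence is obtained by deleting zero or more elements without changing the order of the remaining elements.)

6

One longest palindromic subsequence is tjccjt (positions 2,4,6,7,8,11); it reads the same forward and backward, and the interval DP gives dp[1][11] = 6.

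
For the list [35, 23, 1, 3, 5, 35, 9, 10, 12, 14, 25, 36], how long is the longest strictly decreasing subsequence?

3

Let dp[i] be the longest decreasing subsequence ending at position i. Then dp = [1, 2, 3, 3, 3, 1, 3, 3, 3, 3, 2, 1].
The maximum is 3; one witness is 35, 23, 1 at positions 1,2,3.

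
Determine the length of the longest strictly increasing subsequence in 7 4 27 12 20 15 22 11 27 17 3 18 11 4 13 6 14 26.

One longest increasing subsequence is 7, 12, 15, 17, 18, 26 (positions 1,4,6,10,12,18), of length 6; no longer one exists.

6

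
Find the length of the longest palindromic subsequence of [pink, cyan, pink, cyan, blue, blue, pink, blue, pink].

6

One longest palindromic subsequence is pink pink blue blue pink pink (positions 1,3,5,6,7,9); it reads the same forward and backward, and the interval DP gives dp[1][9] = 6.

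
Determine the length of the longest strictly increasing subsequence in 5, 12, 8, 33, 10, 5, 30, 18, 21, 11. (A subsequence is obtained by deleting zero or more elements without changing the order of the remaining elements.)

5

Scanning left to right, the best length ending at each element is: 5→1, 12→2, 8→2, 33→3, 10→3, 5→1, 30→4, 18→4, 21→5, 11→4.
So the longest increasing subsequence has length 5, e.g. 5, 8, 10, 18, 21.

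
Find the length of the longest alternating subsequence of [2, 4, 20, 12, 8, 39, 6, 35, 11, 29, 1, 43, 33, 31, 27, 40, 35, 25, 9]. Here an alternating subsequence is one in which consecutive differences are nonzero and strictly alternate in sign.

13

A longest alternating subsequence is 2, 20, 12, 39, 6, 35, 11, 29, 1, 43, 33, 40, 35 (positions 1,3,4,6,7,8,9,10,11,12,13,16,17); its 12 consecutive differences strictly alternate in sign, and length 13 is optimal.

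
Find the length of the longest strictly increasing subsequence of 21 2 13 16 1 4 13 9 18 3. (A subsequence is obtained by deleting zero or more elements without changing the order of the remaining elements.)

Let dp[i] be the longest increasing subsequence ending at position i. Then dp = [1, 1, 2, 3, 1, 2, 3, 3, 4, 2].
The maximum is 4; one witness is 2, 13, 16, 18 at positions 2,3,4,9.

4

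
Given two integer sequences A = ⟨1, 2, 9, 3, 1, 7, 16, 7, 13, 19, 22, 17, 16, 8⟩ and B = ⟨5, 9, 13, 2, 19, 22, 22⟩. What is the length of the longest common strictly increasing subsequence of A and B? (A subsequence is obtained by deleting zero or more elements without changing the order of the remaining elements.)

A longest common strictly increasing subsequence is 9, 13, 19, 22 (length 4); it appears in order in both A and B, and no longer such subsequence exists.

4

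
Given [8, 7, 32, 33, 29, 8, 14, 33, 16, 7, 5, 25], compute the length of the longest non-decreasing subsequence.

5

Scanning left to right, the best length ending at each element is: 8→1, 7→1, 32→2, 33→3, 29→2, 8→2, 14→3, 33→4, 16→4, 7→2, 5→1, 25→5.
So the longest non-decreasing subsequence has length 5, e.g. 8, 8, 14, 16, 25.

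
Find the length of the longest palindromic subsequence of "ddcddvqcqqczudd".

One longest palindromic subsequence is ddcqqqcdd (positions 1,2,3,7,9,10,11,14,15); it reads the same forward and backward, and the interval DP gives dp[1][15] = 9.

9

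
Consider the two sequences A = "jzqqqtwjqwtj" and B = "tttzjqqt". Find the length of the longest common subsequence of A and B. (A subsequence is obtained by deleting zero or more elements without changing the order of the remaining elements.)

4

Backtracking the LCS table gives one alignment: j (A1,B5) → q (A5,B6) → q (A9,B7) → t (A11,B8).
So the longest common subsequence has length 4.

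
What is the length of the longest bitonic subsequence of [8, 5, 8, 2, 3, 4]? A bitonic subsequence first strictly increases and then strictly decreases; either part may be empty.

One longest bitonic subsequence is 8, 5, 4 (positions 1,2,6): it rises to 8 then falls. Length 3 is optimal.

3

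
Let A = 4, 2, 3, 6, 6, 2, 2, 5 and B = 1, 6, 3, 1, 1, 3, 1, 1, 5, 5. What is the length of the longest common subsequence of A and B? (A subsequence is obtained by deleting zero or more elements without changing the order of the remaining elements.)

Backtracking the LCS table gives one alignment: 3 (A3,B6) → 5 (A8,B10).
So the longest common subsequence has length 2.

2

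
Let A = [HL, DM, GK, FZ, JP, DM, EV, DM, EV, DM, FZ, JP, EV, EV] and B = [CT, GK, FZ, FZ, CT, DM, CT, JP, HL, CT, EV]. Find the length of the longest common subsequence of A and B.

5

A longest common subsequence is GK, FZ, DM, JP, EV (length 5); the LCS DP confirms no longer common subsequence exists.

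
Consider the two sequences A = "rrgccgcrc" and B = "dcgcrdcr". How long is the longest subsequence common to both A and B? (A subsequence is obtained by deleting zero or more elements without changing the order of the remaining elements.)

Backtracking the LCS table gives one alignment: c (A5,B2) → g (A6,B3) → c (A7,B4) → r (A8,B5) → c (A9,B7).
So the longest common subsequence has length 5.

5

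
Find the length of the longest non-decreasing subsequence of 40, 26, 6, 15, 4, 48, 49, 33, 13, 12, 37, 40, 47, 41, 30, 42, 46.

8

Let dp[i] be the longest non-decreasing subsequence ending at position i. Then dp = [1, 1, 1, 2, 1, 3, 4, 3, 2, 2, 4, 5, 6, 6, 3, 7, 8].
The maximum is 8; one witness is 6, 15, 33, 37, 40, 41, 42, 46 at positions 3,4,8,11,12,14,16,17.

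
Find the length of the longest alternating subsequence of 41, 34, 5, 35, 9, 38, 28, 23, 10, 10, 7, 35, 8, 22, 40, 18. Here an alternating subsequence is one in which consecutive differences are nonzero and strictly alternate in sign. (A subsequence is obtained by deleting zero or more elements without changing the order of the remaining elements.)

10

Track the best alternating length ending on an up-step vs a down-step at each position: up/down = 1/1, 1/2, 1/2, 3/2, 3/4, 5/2, 5/6, 5/6, 5/6, 5/6, 3/6, 7/6, 7/8, 9/8, 9/2, 9/10.
The maximum over both is 10; one such subsequence is 41, 34, 35, 9, 38, 28, 35, 8, 22, 18.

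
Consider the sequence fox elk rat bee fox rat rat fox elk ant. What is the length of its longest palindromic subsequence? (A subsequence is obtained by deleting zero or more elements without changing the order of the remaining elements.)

6

One longest palindromic subsequence is elk fox rat rat fox elk (positions 2,5,6,7,8,9); it reads the same forward and backward, and the interval DP gives dp[1][10] = 6.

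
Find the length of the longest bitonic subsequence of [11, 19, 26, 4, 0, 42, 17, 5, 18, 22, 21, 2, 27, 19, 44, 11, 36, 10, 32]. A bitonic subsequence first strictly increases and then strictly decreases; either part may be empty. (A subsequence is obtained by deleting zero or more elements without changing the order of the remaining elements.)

9

Let inc[i] be the LIS ending at i and dec[i] the longest strictly decreasing subsequence starting at i. inc = [1, 2, 3, 1, 1, 4, 2, 2, 3, 4, 4, 2, 5, 4, 6, 3, 6, 3, 6], dec = [3, 4, 6, 2, 1, 6, 3, 2, 3, 5, 4, 1, 4, 3, 3, 2, 2, 1, 1].
max_i inc[i]+dec[i]−1 = 9, with one witness 11, 19, 26, 42, 22, 21, 19, 11, 10.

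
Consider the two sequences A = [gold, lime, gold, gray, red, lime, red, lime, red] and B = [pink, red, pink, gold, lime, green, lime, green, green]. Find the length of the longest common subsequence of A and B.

A longest common subsequence is gold, lime, lime (length 3); the LCS DP confirms no longer common subsequence exists.

3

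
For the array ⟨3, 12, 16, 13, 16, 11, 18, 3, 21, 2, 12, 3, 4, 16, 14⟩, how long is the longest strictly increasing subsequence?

Scanning left to right, the best length ending at each element is: 3→1, 12→2, 16→3, 13→3, 16→4, 11→2, 18→5, 3→1, 21→6, 2→1, 12→3, 3→2, 4→3, 16→4, 14→4.
So the longest increasing subsequence has length 6, e.g. 3, 12, 13, 16, 18, 21.

6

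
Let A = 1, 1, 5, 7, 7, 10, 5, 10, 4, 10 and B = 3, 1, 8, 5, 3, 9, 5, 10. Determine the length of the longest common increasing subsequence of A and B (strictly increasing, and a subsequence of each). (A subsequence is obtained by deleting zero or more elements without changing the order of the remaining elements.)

For each value that appears in both, track the longest common increasing run ending there.
The best achievable length is 3; one witness is 1, 5, 10 (A-positions 1,3,6, B-positions 2,4,8).

3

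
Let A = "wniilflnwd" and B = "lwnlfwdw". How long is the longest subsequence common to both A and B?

A longest common subsequence is wnlfwd (length 6); the LCS DP confirms no longer common subsequence exists.

6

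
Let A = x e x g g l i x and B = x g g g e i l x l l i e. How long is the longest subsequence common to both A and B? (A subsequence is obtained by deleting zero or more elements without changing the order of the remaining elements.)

5

A longest common subsequence is xexli (length 5); the LCS DP confirms no longer common subsequence exists.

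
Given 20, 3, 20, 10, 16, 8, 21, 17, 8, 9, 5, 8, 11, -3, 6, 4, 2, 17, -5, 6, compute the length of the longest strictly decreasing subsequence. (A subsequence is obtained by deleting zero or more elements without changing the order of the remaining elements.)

8

Let dp[i] be the longest decreasing subsequence ending at position i. Then dp = [1, 2, 1, 2, 2, 3, 1, 2, 3, 3, 4, 4, 3, 5, 5, 6, 7, 2, 8, 5].
The maximum is 8; one witness is 20, 10, 9, 8, 6, 4, 2, -5 at positions 1,4,10,12,15,16,17,19.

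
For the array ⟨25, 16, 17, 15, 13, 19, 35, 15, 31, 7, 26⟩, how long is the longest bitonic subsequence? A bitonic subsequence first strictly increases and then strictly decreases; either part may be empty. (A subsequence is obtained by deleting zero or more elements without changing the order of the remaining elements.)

6

One longest bitonic subsequence is 16, 17, 19, 35, 31, 26 (positions 2,3,6,7,9,11): it rises to 35 then falls. Length 6 is optimal.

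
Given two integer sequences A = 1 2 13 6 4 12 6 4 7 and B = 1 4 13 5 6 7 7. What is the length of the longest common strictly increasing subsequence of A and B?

4

A longest common strictly increasing subsequence is 1, 4, 6, 7 (length 4); it appears in order in both A and B, and no longer such subsequence exists.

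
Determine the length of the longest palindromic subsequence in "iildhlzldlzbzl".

7

Using dp[i][j] = 2 + dp[i+1][j−1] if the ends match, else max(dp[i+1][j], dp[i][j−1]):
dp[1][14] = 7. A witness is lzldlzl at positions 3,7,8,9,10,13,14.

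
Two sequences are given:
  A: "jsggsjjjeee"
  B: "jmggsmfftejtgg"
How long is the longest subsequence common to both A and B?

5

A longest common subsequence is jggsj (length 5); the LCS DP confirms no longer common subsequence exists.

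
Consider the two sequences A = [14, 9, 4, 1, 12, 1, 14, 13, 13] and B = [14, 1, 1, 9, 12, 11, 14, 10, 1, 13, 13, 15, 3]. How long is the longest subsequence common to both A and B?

6

Backtracking the LCS table gives one alignment: 14 (A1,B1) → 9 (A2,B4) → 12 (A5,B5) → 1 (A6,B9) → 13 (A8,B10) → 13 (A9,B11).
So the longest common subsequence has length 6.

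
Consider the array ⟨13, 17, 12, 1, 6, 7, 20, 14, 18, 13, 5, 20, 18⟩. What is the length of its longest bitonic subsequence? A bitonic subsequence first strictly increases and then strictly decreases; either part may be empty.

7

One longest bitonic subsequence is 1, 6, 7, 20, 18, 13, 5 (positions 4,5,6,7,9,10,11): it rises to 20 then falls. Length 7 is optimal.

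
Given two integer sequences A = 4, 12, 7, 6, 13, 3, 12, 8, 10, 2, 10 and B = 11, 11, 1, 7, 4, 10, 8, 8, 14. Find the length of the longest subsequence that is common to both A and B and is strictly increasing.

2

For each value that appears in both, track the longest common increasing run ending there.
The best achievable length is 2; one witness is 7, 10 (A-positions 3,9, B-positions 4,6).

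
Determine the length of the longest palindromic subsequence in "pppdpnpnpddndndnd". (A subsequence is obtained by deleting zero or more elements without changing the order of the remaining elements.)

9

One longest palindromic subsequence is dndndndnd (positions 4,6,10,12,13,14,15,16,17); it reads the same forward and backward, and the interval DP gives dp[1][17] = 9.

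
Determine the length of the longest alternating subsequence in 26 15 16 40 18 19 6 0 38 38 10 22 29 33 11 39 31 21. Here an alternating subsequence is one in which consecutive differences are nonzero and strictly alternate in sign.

12

Track the best alternating length ending on an up-step vs a down-step at each position: up/down = 1/1, 1/2, 3/2, 3/1, 3/4, 5/4, 1/6, 1/6, 7/4, 7/4, 7/8, 9/8, 9/8, 9/8, 9/10, 11/4, 11/12, 11/12.
The maximum over both is 12; one such subsequence is 26, 15, 40, 18, 19, 6, 38, 10, 22, 11, 39, 31.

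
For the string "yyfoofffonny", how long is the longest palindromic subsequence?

Using dp[i][j] = 2 + dp[i+1][j−1] if the ends match, else max(dp[i+1][j], dp[i][j−1]):
dp[1][12] = 7. A witness is yofffoy at positions 1,5,6,7,8,9,12.

7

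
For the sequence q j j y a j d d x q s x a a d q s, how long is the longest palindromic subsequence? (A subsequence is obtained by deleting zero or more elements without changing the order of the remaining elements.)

One longest palindromic subsequence is qdxsxdq (positions 1,7,9,11,12,15,16); it reads the same forward and backward, and the interval DP gives dp[1][17] = 7.

7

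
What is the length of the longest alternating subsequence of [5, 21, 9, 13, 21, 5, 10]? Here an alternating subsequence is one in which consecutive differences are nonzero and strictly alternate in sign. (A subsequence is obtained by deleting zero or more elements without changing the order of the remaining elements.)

6

Track the best alternating length ending on an up-step vs a down-step at each position: up/down = 1/1, 2/1, 2/3, 4/3, 4/1, 1/5, 6/5.
The maximum over both is 6; one such subsequence is 5, 21, 9, 13, 5, 10.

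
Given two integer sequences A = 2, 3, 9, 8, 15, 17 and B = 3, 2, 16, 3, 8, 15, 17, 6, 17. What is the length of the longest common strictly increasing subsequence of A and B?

5

A longest common strictly increasing subsequence is 2, 3, 8, 15, 17 (length 5); it appears in order in both A and B, and no longer such subsequence exists.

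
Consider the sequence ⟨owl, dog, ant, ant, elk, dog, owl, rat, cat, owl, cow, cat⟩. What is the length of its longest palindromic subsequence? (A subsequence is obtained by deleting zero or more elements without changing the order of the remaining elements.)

6

Using dp[i][j] = 2 + dp[i+1][j−1] if the ends match, else max(dp[i+1][j], dp[i][j−1]):
dp[1][12] = 6. A witness is owl dog ant ant dog owl at positions 1,2,3,4,6,10.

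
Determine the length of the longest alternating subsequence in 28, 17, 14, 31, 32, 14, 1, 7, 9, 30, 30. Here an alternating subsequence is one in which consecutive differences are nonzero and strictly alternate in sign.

5

Track the best alternating length ending on an up-step vs a down-step at each position: up/down = 1/1, 1/2, 1/2, 3/1, 3/1, 1/4, 1/4, 5/4, 5/4, 5/4, 5/4.
The maximum over both is 5; one such subsequence is 28, 17, 31, 1, 7.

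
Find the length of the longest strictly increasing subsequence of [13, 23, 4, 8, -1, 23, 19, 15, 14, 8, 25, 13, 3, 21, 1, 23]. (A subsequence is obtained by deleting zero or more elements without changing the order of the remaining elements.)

Scanning left to right, the best length ending at each element is: 13→1, 23→2, 4→1, 8→2, -1→1, 23→3, 19→3, 15→3, 14→3, 8→2, 25→4, 13→3, 3→2, 21→4, 1→2, 23→5.
So the longest increasing subsequence has length 5, e.g. 4, 8, 19, 21, 23.

5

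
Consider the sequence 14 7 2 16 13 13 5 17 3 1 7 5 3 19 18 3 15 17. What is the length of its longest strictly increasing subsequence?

Let dp[i] be the longest increasing subsequence ending at position i. Then dp = [1, 1, 1, 2, 2, 2, 2, 3, 2, 1, 3, 3, 2, 4, 4, 2, 4, 5].
The maximum is 5; one witness is 2, 5, 7, 15, 17 at positions 3,7,11,17,18.

5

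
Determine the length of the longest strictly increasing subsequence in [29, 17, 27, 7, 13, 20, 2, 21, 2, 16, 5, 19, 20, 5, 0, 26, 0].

6

Let dp[i] be the longest increasing subsequence ending at position i. Then dp = [1, 1, 2, 1, 2, 3, 1, 4, 1, 3, 2, 4, 5, 2, 1, 6, 1].
The maximum is 6; one witness is 7, 13, 16, 19, 20, 26 at positions 4,5,10,12,13,16.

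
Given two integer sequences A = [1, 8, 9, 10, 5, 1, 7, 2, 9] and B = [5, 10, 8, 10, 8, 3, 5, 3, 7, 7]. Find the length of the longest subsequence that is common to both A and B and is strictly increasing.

A longest common strictly increasing subsequence is 8, 10 (length 2); it appears in order in both A and B, and no longer such subsequence exists.

2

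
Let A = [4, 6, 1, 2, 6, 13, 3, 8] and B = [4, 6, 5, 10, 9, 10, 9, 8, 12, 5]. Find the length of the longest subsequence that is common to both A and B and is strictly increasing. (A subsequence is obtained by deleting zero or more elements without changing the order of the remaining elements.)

For each value that appears in both, track the longest common increasing run ending there.
The best achievable length is 3; one witness is 4, 6, 8 (A-positions 1,2,8, B-positions 1,2,8).

3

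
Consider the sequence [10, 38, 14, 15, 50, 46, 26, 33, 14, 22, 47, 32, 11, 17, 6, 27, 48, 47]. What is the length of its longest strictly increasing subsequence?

7

Let dp[i] be the longest increasing subsequence ending at position i. Then dp = [1, 2, 2, 3, 4, 4, 4, 5, 2, 4, 6, 5, 2, 4, 1, 5, 7, 6].
The maximum is 7; one witness is 10, 14, 15, 26, 33, 47, 48 at positions 1,3,4,7,8,11,17.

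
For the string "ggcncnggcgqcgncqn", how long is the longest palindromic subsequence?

11

Using dp[i][j] = 2 + dp[i+1][j−1] if the ends match, else max(dp[i+1][j], dp[i][j−1]):
dp[1][17] = 11. A witness is ncngcqcgncn at positions 4,5,6,7,9,11,12,13,14,15,17.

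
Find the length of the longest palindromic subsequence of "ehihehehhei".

9

Using dp[i][j] = 2 + dp[i+1][j−1] if the ends match, else max(dp[i+1][j], dp[i][j−1]):
dp[1][11] = 9. A witness is ehhehehhe at positions 1,2,4,5,6,7,8,9,10.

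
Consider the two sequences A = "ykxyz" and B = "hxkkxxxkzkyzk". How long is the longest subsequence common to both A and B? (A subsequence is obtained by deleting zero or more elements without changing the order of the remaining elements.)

A longest common subsequence is kxyz (length 4); the LCS DP confirms no longer common subsequence exists.

4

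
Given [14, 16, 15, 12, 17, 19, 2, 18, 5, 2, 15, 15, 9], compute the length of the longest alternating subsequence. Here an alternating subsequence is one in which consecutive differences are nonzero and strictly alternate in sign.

Track the best alternating length ending on an up-step vs a down-step at each position: up/down = 1/1, 2/1, 2/3, 1/3, 4/1, 4/1, 1/5, 6/5, 6/7, 1/7, 8/7, 8/7, 8/9.
The maximum over both is 9; one such subsequence is 14, 16, 15, 17, 2, 18, 5, 15, 9.

9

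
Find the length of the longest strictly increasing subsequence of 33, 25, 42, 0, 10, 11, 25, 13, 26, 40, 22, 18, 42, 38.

7

Scanning left to right, the best length ending at each element is: 33→1, 25→1, 42→2, 0→1, 10→2, 11→3, 25→4, 13→4, 26→5, 40→6, 22→5, 18→5, 42→7, 38→6.
So the longest increasing subsequence has length 7, e.g. 0, 10, 11, 25, 26, 40, 42.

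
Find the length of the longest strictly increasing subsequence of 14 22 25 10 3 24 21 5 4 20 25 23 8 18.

Let dp[i] be the longest increasing subsequence ending at position i. Then dp = [1, 2, 3, 1, 1, 3, 2, 2, 2, 3, 4, 4, 3, 4].
The maximum is 4; one witness is 14, 22, 24, 25 at positions 1,2,6,11.

4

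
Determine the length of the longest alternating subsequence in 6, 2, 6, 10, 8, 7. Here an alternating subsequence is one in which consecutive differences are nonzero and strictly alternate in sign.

Track the best alternating length ending on an up-step vs a down-step at each position: up/down = 1/1, 1/2, 3/1, 3/1, 3/4, 3/4.
The maximum over both is 4; one such subsequence is 6, 2, 10, 8.

4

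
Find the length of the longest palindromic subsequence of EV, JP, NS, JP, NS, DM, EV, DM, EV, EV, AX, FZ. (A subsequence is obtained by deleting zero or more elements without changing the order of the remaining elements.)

Using dp[i][j] = 2 + dp[i+1][j−1] if the ends match, else max(dp[i+1][j], dp[i][j−1]):
dp[1][12] = 5. A witness is EV EV DM EV EV at positions 1,7,8,9,10.

5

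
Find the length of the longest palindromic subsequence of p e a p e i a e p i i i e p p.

10

One longest palindromic subsequence is ppeiiiiepp (positions 1,4,5,6,10,11,12,13,14,15); it reads the same forward and backward, and the interval DP gives dp[1][15] = 10.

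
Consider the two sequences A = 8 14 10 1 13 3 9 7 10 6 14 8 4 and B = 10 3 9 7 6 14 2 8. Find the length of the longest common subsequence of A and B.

A longest common subsequence is 10, 3, 9, 7, 6, 14, 8 (length 7); the LCS DP confirms no longer common subsequence exists.

7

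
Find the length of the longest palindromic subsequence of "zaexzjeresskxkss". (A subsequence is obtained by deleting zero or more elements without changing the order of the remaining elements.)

Using dp[i][j] = 2 + dp[i+1][j−1] if the ends match, else max(dp[i+1][j], dp[i][j−1]):
dp[1][16] = 7. A witness is sskxkss at positions 10,11,12,13,14,15,16.

7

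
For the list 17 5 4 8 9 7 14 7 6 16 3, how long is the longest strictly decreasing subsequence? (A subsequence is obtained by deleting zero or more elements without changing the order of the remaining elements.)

Scanning left to right, the best length ending at each element is: 17→1, 5→2, 4→3, 8→2, 9→2, 7→3, 14→2, 7→3, 6→4, 16→2, 3→5.
So the longest decreasing subsequence has length 5, e.g. 17, 8, 7, 6, 3.

5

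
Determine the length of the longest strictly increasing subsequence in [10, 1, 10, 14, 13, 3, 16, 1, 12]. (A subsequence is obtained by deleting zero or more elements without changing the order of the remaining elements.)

4

Let dp[i] be the longest increasing subsequence ending at position i. Then dp = [1, 1, 2, 3, 3, 2, 4, 1, 3].
The maximum is 4; one witness is 1, 10, 14, 16 at positions 2,3,4,7.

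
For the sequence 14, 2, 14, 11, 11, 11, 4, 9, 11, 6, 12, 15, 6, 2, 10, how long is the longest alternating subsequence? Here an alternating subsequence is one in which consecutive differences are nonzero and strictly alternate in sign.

9

Track the best alternating length ending on an up-step vs a down-step at each position: up/down = 1/1, 1/2, 3/1, 3/4, 3/4, 3/4, 3/4, 5/4, 5/4, 5/6, 7/4, 7/1, 5/8, 1/8, 9/8.
The maximum over both is 9; one such subsequence is 14, 2, 14, 4, 9, 6, 12, 6, 10.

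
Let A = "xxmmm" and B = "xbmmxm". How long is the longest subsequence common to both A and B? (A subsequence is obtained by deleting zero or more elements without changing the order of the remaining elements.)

A longest common subsequence is xmmm (length 4); the LCS DP confirms no longer common subsequence exists.

4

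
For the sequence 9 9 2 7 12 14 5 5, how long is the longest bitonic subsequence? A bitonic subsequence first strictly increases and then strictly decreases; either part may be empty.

Let inc[i] be the LIS ending at i and dec[i] the longest strictly decreasing subsequence starting at i. inc = [1, 1, 1, 2, 3, 4, 2, 2], dec = [3, 3, 1, 2, 2, 2, 1, 1].
max_i inc[i]+dec[i]−1 = 5, with one witness 2, 7, 12, 14, 5.

5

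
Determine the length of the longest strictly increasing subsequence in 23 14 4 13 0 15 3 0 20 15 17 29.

5

Scanning left to right, the best length ending at each element is: 23→1, 14→1, 4→1, 13→2, 0→1, 15→3, 3→2, 0→1, 20→4, 15→3, 17→4, 29→5.
So the longest increasing subsequence has length 5, e.g. 4, 13, 15, 20, 29.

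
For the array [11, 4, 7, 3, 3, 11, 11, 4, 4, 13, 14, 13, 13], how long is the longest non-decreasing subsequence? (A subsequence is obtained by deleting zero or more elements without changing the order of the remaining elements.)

One longest non-decreasing subsequence is 4, 7, 11, 11, 13, 13, 13 (positions 2,3,6,7,10,12,13), of length 7; no longer one exists.

7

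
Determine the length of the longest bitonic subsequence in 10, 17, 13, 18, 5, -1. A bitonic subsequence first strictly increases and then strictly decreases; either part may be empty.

5

One longest bitonic subsequence is 10, 17, 13, 5, -1 (positions 1,2,3,5,6): it rises to 17 then falls. Length 5 is optimal.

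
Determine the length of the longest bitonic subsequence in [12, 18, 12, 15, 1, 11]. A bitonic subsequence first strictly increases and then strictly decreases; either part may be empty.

4

Let inc[i] be the LIS ending at i and dec[i] the longest strictly decreasing subsequence starting at i. inc = [1, 2, 1, 2, 1, 2], dec = [2, 3, 2, 2, 1, 1].
max_i inc[i]+dec[i]−1 = 4, with one witness 12, 18, 15, 11.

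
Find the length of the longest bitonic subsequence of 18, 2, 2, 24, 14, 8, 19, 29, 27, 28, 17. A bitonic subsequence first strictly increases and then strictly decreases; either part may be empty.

6

One longest bitonic subsequence is 2, 14, 19, 29, 28, 17 (positions 2,5,7,8,10,11): it rises to 29 then falls. Length 6 is optimal.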